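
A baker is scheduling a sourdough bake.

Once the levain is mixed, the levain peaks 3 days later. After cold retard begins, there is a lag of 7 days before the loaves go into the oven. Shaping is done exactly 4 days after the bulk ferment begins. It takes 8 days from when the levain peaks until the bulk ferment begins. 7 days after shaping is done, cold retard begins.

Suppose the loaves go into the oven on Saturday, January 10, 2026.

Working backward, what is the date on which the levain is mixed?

Friday, December 12, 2025

The loaves go into the oven: Jan 10, 2026.
Cold retard begins: Jan 10, 2026 − 7 days = Jan 3, 2026.
Shaping is done: Jan 3, 2026 − 7 days = Dec 27, 2025.
The bulk ferment begins: Dec 27, 2025 − 4 days = Dec 23, 2025.
The levain peaks: Dec 23, 2025 − 8 days = Dec 15, 2025.
The levain is mixed: Dec 15, 2025 − 3 days = Dec 12, 2025.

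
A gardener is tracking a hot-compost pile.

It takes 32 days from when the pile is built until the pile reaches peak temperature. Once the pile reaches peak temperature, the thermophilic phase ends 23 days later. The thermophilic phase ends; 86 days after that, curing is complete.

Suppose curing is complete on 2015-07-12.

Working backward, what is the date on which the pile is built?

2015-02-21

Curing is complete: Jul 12, 2015.
The thermophilic phase ends: Jul 12, 2015 − 86 days = Apr 17, 2015.
The pile reaches peak temperature: Apr 17, 2015 − 23 days = Mar 25, 2015.
The pile is built: Mar 25, 2015 − 32 days = Feb 21, 2015.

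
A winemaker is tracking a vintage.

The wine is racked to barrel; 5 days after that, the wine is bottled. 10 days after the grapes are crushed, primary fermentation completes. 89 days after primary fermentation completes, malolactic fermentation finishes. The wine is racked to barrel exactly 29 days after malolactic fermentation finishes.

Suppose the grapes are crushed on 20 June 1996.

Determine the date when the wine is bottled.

The grapes are crushed: Jun 20, 1996.
Primary fermentation completes: Jun 20, 1996 + 10 days = Jun 30, 1996.
Malolactic fermentation finishes: Jun 30, 1996 + 89 days = Sep 27, 1996.
The wine is racked to barrel: Sep 27, 1996 + 29 days = Oct 26, 1996.
The wine is bottled: Oct 26, 1996 + 5 days = Oct 31, 1996.

31 October 1996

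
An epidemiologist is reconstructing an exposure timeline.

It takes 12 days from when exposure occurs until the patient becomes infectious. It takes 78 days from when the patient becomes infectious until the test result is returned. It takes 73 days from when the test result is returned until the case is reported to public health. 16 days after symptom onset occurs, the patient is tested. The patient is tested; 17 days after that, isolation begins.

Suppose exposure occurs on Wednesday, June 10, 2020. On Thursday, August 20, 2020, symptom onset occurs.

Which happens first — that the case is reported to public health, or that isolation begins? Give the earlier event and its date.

Isolation begins — Tuesday, September 22, 2020

Exposure occurs: Jun 10, 2020.
The patient becomes infectious: Jun 10, 2020 + 12 days = Jun 22, 2020.
The test result is returned: Jun 22, 2020 + 78 days = Sep 8, 2020.
The case is reported to public health: Sep 8, 2020 + 73 days = Nov 20, 2020.
Symptom onset occurs: Aug 20, 2020.
The patient is tested: Aug 20, 2020 + 16 days = Sep 5, 2020.
Isolation begins: Sep 5, 2020 + 17 days = Sep 22, 2020.
Comparing: the case is reported to public health on Nov 20, 2020 vs isolation begins on Sep 22, 2020. Earlier: isolation begins.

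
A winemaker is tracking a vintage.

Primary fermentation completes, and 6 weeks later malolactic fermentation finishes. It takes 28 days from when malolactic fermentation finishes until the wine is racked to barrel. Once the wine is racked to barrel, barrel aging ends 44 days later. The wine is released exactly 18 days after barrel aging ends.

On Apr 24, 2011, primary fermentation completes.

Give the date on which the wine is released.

Primary fermentation completes: Apr 24, 2011.
Malolactic fermentation finishes: Apr 24, 2011 + 6 weeks = Jun 5, 2011.
The wine is racked to barrel: Jun 5, 2011 + 28 days = Jul 3, 2011.
Barrel aging ends: Jul 3, 2011 + 44 days = Aug 16, 2011.
The wine is released: Aug 16, 2011 + 18 days = Sep 3, 2011.

Sep 3, 2011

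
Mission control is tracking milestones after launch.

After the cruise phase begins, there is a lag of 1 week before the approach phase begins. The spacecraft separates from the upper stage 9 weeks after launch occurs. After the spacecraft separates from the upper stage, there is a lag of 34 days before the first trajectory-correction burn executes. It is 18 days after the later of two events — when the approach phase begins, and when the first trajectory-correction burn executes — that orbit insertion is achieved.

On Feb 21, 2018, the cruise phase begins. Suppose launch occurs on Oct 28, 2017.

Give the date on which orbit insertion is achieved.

Mar 18, 2018

The cruise phase begins: Feb 21, 2018.
The approach phase begins: Feb 21, 2018 + 1 week = Feb 28, 2018.
Launch occurs: Oct 28, 2017.
The spacecraft separates from the upper stage: Oct 28, 2017 + 9 weeks = Dec 30, 2017.
The first trajectory-correction burn executes: Dec 30, 2017 + 34 days = Feb 2, 2018.
Both prerequisites met — the approach phase begins (Feb 28, 2018), the first trajectory-correction burn executes (Feb 2, 2018); the later is Feb 28, 2018.
Orbit insertion is achieved: Feb 28, 2018 + 18 days = Mar 18, 2018.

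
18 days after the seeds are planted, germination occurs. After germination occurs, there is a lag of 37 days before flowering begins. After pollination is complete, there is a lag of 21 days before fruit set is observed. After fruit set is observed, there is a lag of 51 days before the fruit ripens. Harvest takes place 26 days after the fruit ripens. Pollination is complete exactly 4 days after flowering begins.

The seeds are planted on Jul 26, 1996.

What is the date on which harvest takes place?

Dec 30, 1996

The seeds are planted: Jul 26, 1996.
Germination occurs: Jul 26, 1996 + 18 days = Aug 13, 1996.
Flowering begins: Aug 13, 1996 + 37 days = Sep 19, 1996.
Pollination is complete: Sep 19, 1996 + 4 days = Sep 23, 1996.
Fruit set is observed: Sep 23, 1996 + 21 days = Oct 14, 1996.
The fruit ripens: Oct 14, 1996 + 51 days = Dec 4, 1996.
Harvest takes place: Dec 4, 1996 + 26 days = Dec 30, 1996.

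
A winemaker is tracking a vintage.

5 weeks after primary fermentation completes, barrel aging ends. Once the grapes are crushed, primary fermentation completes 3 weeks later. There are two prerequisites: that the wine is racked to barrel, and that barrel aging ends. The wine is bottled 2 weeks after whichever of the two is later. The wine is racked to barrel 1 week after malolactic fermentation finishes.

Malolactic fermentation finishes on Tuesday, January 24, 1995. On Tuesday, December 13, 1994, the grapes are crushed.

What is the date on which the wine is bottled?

Tuesday, February 21, 1995

Malolactic fermentation finishes: Jan 24, 1995.
The wine is racked to barrel: Jan 24, 1995 + 1 week = Jan 31, 1995.
The grapes are crushed: Dec 13, 1994.
Primary fermentation completes: Dec 13, 1994 + 3 weeks = Jan 3, 1995.
Barrel aging ends: Jan 3, 1995 + 5 weeks = Feb 7, 1995.
Both prerequisites met — the wine is racked to barrel (Jan 31, 1995), barrel aging ends (Feb 7, 1995); the later is Feb 7, 1995.
The wine is bottled: Feb 7, 1995 + 2 weeks = Feb 21, 1995.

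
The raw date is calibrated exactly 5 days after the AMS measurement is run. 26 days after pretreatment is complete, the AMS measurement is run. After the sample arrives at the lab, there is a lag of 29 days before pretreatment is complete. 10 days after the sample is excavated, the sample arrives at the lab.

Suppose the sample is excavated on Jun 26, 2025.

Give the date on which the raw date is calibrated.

The sample is excavated: Jun 26, 2025.
The sample arrives at the lab: Jun 26, 2025 + 10 days = Jul 6, 2025.
Pretreatment is complete: Jul 6, 2025 + 29 days = Aug 4, 2025.
The AMS measurement is run: Aug 4, 2025 + 26 days = Aug 30, 2025.
The raw date is calibrated: Aug 30, 2025 + 5 days = Sep 4, 2025.

Sep 4, 2025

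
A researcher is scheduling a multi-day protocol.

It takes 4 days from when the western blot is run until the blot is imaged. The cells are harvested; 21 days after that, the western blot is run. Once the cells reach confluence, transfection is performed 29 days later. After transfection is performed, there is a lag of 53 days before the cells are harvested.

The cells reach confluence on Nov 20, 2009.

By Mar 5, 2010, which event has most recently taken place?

The cells reach confluence: Nov 20, 2009.
Transfection is performed: Nov 20, 2009 + 29 days = Dec 19, 2009.
The cells are harvested: Dec 19, 2009 + 53 days = Feb 10, 2010.
The western blot is run: Feb 10, 2010 + 21 days = Mar 3, 2010.
The blot is imaged: Mar 3, 2010 + 4 days = Mar 7, 2010.
Mar 5, 2010 falls between when the western blot is run (Mar 3, 2010) and when the blot is imaged (Mar 7, 2010).

The western blot is run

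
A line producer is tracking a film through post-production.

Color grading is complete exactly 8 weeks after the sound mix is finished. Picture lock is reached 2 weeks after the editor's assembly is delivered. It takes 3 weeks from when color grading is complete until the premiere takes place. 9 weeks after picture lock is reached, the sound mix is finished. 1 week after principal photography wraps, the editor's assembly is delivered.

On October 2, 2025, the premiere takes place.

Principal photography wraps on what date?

April 24, 2025

The premiere takes place: Oct 2, 2025.
Color grading is complete: Oct 2, 2025 − 3 weeks = Sep 11, 2025.
The sound mix is finished: Sep 11, 2025 − 8 weeks = Jul 17, 2025.
Picture lock is reached: Jul 17, 2025 − 9 weeks = May 15, 2025.
The editor's assembly is delivered: May 15, 2025 − 2 weeks = May 1, 2025.
Principal photography wraps: May 1, 2025 − 1 week = Apr 24, 2025.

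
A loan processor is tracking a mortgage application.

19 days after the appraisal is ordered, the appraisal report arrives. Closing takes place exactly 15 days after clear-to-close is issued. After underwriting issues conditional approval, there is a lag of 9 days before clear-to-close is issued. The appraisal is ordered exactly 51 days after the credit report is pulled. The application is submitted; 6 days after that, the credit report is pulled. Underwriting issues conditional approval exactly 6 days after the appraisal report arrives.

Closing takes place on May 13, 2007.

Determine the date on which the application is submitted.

Closing takes place: May 13, 2007.
Clear-to-close is issued: May 13, 2007 − 15 days = Apr 28, 2007.
Underwriting issues conditional approval: Apr 28, 2007 − 9 days = Apr 19, 2007.
The appraisal report arrives: Apr 19, 2007 − 6 days = Apr 13, 2007.
The appraisal is ordered: Apr 13, 2007 − 19 days = Mar 25, 2007.
The credit report is pulled: Mar 25, 2007 − 51 days = Feb 2, 2007.
The application is submitted: Feb 2, 2007 − 6 days = Jan 27, 2007.

Jan 27, 2007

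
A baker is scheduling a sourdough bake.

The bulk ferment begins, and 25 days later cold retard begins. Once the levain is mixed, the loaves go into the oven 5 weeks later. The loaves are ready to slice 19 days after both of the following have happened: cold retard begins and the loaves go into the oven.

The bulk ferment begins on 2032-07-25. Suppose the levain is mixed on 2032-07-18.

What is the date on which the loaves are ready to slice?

The bulk ferment begins: Jul 25, 2032.
Cold retard begins: Jul 25, 2032 + 25 days = Aug 19, 2032.
The levain is mixed: Jul 18, 2032.
The loaves go into the oven: Jul 18, 2032 + 5 weeks = Aug 22, 2032.
Both prerequisites met — cold retard begins (Aug 19, 2032), the loaves go into the oven (Aug 22, 2032); the later is Aug 22, 2032.
The loaves are ready to slice: Aug 22, 2032 + 19 days = Sep 10, 2032.

2032-09-10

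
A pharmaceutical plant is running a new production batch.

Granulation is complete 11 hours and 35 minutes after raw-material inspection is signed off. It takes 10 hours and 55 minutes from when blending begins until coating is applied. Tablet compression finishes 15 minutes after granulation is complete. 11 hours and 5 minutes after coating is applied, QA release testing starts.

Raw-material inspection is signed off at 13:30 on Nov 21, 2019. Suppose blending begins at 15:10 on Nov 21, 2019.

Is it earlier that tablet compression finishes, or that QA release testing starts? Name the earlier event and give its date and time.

Tablet compression finishes — 01:20 on Nov 22, 2019

Raw-material inspection is signed off: 13:30 Nov 21, 2019.
Granulation is complete: 13:30 Nov 21, 2019 + 11h35m = 01:05 Nov 22, 2019.
Tablet compression finishes: 01:05 Nov 22, 2019 + 15m = 01:20 Nov 22, 2019.
Blending begins: 15:10 Nov 21, 2019.
Coating is applied: 15:10 Nov 21, 2019 + 10h55m = 02:05 Nov 22, 2019.
QA release testing starts: 02:05 Nov 22, 2019 + 11h05m = 13:10 Nov 22, 2019.
Comparing: tablet compression finishes at 01:20 Nov 22, 2019 vs QA release testing starts at 13:10 Nov 22, 2019. Earlier: tablet compression finishes.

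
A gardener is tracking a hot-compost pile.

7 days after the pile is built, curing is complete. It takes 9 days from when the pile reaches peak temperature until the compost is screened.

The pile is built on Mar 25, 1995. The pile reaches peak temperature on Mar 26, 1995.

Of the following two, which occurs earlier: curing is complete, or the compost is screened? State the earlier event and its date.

The pile is built: Mar 25, 1995.
Curing is complete: Mar 25, 1995 + 7 days = Apr 1, 1995.
The pile reaches peak temperature: Mar 26, 1995.
The compost is screened: Mar 26, 1995 + 9 days = Apr 4, 1995.
Comparing: curing is complete on Apr 1, 1995 vs the compost is screened on Apr 4, 1995. Earlier: curing is complete.

Curing is complete — Apr 1, 1995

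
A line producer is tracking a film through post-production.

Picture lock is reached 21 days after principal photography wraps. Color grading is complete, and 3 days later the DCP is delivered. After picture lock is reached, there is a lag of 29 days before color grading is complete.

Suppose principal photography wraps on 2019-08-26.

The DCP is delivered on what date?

2019-10-18

Principal photography wraps: Aug 26, 2019.
Picture lock is reached: Aug 26, 2019 + 21 days = Sep 16, 2019.
Color grading is complete: Sep 16, 2019 + 29 days = Oct 15, 2019.
The DCP is delivered: Oct 15, 2019 + 3 days = Oct 18, 2019.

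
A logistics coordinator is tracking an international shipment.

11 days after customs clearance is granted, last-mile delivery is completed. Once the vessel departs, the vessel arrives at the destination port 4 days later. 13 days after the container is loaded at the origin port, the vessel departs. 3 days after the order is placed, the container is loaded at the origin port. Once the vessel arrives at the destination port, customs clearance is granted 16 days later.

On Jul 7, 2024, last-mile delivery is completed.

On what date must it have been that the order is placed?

Last-mile delivery is completed: Jul 7, 2024.
Customs clearance is granted: Jul 7, 2024 − 11 days = Jun 26, 2024.
The vessel arrives at the destination port: Jun 26, 2024 − 16 days = Jun 10, 2024.
The vessel departs: Jun 10, 2024 − 4 days = Jun 6, 2024.
The container is loaded at the origin port: Jun 6, 2024 − 13 days = May 24, 2024.
The order is placed: May 24, 2024 − 3 days = May 21, 2024.

May 21, 2024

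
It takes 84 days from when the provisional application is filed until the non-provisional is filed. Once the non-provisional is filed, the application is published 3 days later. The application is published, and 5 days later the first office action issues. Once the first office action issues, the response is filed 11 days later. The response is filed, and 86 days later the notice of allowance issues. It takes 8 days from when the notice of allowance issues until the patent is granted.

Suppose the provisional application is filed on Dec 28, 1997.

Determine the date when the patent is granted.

Jul 13, 1998

The provisional application is filed: Dec 28, 1997.
The non-provisional is filed: Dec 28, 1997 + 84 days = Mar 22, 1998.
The application is published: Mar 22, 1998 + 3 days = Mar 25, 1998.
The first office action issues: Mar 25, 1998 + 5 days = Mar 30, 1998.
The response is filed: Mar 30, 1998 + 11 days = Apr 10, 1998.
The notice of allowance issues: Apr 10, 1998 + 86 days = Jul 5, 1998.
The patent is granted: Jul 5, 1998 + 8 days = Jul 13, 1998.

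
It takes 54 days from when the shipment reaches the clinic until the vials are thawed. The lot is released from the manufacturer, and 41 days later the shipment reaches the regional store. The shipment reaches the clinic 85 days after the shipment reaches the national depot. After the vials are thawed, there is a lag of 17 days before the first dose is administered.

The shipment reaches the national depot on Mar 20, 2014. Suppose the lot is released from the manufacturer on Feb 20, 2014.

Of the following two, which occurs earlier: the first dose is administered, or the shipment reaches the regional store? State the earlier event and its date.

The shipment reaches the national depot: Mar 20, 2014.
The shipment reaches the clinic: Mar 20, 2014 + 85 days = Jun 13, 2014.
The vials are thawed: Jun 13, 2014 + 54 days = Aug 6, 2014.
The first dose is administered: Aug 6, 2014 + 17 days = Aug 23, 2014.
The lot is released from the manufacturer: Feb 20, 2014.
The shipment reaches the regional store: Feb 20, 2014 + 41 days = Apr 2, 2014.
Comparing: the first dose is administered on Aug 23, 2014 vs the shipment reaches the regional store on Apr 2, 2014. Earlier: the shipment reaches the regional store.

The shipment reaches the regional store — Apr 2, 2014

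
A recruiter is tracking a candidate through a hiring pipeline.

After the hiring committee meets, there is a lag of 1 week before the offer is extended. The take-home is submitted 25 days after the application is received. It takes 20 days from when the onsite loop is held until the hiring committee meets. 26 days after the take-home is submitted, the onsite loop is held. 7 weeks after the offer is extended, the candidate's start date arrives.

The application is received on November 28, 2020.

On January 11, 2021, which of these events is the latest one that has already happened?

The take-home is submitted

The application is received: Nov 28, 2020.
The take-home is submitted: Nov 28, 2020 + 25 days = Dec 23, 2020.
The onsite loop is held: Dec 23, 2020 + 26 days = Jan 18, 2021.
The hiring committee meets: Jan 18, 2021 + 20 days = Feb 7, 2021.
The offer is extended: Feb 7, 2021 + 1 week = Feb 14, 2021.
The candidate's start date arrives: Feb 14, 2021 + 7 weeks = Apr 4, 2021.
Jan 11, 2021 falls between when the take-home is submitted (Dec 23, 2020) and when the onsite loop is held (Jan 18, 2021).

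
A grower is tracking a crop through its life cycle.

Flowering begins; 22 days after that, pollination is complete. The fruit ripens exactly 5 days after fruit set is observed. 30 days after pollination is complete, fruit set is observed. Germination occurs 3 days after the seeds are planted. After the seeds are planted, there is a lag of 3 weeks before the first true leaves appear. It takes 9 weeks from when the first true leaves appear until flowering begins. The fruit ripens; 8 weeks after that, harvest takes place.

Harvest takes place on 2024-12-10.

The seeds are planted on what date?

Harvest takes place: Dec 10, 2024.
The fruit ripens: Dec 10, 2024 − 8 weeks = Oct 15, 2024.
Fruit set is observed: Oct 15, 2024 − 5 days = Oct 10, 2024.
Pollination is complete: Oct 10, 2024 − 30 days = Sep 10, 2024.
Flowering begins: Sep 10, 2024 − 22 days = Aug 19, 2024.
The first true leaves appear: Aug 19, 2024 − 9 weeks = Jun 17, 2024.
The seeds are planted: Jun 17, 2024 − 3 weeks = May 27, 2024.

2024-05-27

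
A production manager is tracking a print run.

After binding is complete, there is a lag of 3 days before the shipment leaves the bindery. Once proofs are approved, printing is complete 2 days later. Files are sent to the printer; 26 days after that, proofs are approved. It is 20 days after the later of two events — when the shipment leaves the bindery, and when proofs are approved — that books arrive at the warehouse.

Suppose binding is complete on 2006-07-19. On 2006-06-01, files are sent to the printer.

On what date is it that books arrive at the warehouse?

2006-08-11

Binding is complete: Jul 19, 2006.
The shipment leaves the bindery: Jul 19, 2006 + 3 days = Jul 22, 2006.
Files are sent to the printer: Jun 1, 2006.
Proofs are approved: Jun 1, 2006 + 26 days = Jun 27, 2006.
Both prerequisites met — the shipment leaves the bindery (Jul 22, 2006), proofs are approved (Jun 27, 2006); the later is Jul 22, 2006.
Books arrive at the warehouse: Jul 22, 2006 + 20 days = Aug 11, 2006.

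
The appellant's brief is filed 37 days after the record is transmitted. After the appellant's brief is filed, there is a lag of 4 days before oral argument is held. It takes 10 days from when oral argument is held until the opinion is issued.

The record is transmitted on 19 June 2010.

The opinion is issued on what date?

The record is transmitted: Jun 19, 2010.
The appellant's brief is filed: Jun 19, 2010 + 37 days = Jul 26, 2010.
Oral argument is held: Jul 26, 2010 + 4 days = Jul 30, 2010.
The opinion is issued: Jul 30, 2010 + 10 days = Aug 9, 2010.

9 August 2010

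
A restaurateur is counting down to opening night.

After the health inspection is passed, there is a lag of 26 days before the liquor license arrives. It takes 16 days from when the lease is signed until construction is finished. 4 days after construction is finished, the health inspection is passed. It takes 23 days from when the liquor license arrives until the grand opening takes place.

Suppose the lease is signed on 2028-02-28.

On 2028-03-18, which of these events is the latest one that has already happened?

Construction is finished

The lease is signed: Feb 28, 2028.
Construction is finished: Feb 28, 2028 + 16 days = Mar 15, 2028.
The health inspection is passed: Mar 15, 2028 + 4 days = Mar 19, 2028.
The liquor license arrives: Mar 19, 2028 + 26 days = Apr 14, 2028.
The grand opening takes place: Apr 14, 2028 + 23 days = May 7, 2028.
Mar 18, 2028 falls between when construction is finished (Mar 15, 2028) and when the health inspection is passed (Mar 19, 2028).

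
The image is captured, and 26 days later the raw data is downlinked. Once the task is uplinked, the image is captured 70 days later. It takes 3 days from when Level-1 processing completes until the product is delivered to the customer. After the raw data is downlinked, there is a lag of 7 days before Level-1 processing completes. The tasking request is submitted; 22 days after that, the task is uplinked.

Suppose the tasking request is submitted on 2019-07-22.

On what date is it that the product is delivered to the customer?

The tasking request is submitted: Jul 22, 2019.
The task is uplinked: Jul 22, 2019 + 22 days = Aug 13, 2019.
The image is captured: Aug 13, 2019 + 70 days = Oct 22, 2019.
The raw data is downlinked: Oct 22, 2019 + 26 days = Nov 17, 2019.
Level-1 processing completes: Nov 17, 2019 + 7 days = Nov 24, 2019.
The product is delivered to the customer: Nov 24, 2019 + 3 days = Nov 27, 2019.

2019-11-27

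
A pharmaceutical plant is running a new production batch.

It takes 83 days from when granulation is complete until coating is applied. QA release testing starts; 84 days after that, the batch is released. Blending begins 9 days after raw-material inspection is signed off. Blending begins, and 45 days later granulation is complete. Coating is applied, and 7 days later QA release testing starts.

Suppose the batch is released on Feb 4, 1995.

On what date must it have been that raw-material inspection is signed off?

The batch is released: Feb 4, 1995.
QA release testing starts: Feb 4, 1995 − 84 days = Nov 12, 1994.
Coating is applied: Nov 12, 1994 − 7 days = Nov 5, 1994.
Granulation is complete: Nov 5, 1994 − 83 days = Aug 14, 1994.
Blending begins: Aug 14, 1994 − 45 days = Jun 30, 1994.
Raw-material inspection is signed off: Jun 30, 1994 − 9 days = Jun 21, 1994.

Jun 21, 1994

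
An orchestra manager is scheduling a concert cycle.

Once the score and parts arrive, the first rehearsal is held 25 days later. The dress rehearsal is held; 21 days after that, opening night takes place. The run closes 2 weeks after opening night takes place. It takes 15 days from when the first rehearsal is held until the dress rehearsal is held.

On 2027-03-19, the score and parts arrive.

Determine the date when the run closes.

The score and parts arrive: Mar 19, 2027.
The first rehearsal is held: Mar 19, 2027 + 25 days = Apr 13, 2027.
The dress rehearsal is held: Apr 13, 2027 + 15 days = Apr 28, 2027.
Opening night takes place: Apr 28, 2027 + 21 days = May 19, 2027.
The run closes: May 19, 2027 + 2 weeks = Jun 2, 2027.

2027-06-02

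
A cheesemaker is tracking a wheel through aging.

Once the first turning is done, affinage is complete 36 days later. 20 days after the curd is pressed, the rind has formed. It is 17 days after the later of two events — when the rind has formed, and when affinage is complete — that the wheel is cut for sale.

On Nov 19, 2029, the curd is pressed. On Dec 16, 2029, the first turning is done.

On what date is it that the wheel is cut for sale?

Feb 7, 2030

The curd is pressed: Nov 19, 2029.
The rind has formed: Nov 19, 2029 + 20 days = Dec 9, 2029.
The first turning is done: Dec 16, 2029.
Affinage is complete: Dec 16, 2029 + 36 days = Jan 21, 2030.
Both prerequisites met — the rind has formed (Dec 9, 2029), affinage is complete (Jan 21, 2030); the later is Jan 21, 2030.
The wheel is cut for sale: Jan 21, 2030 + 17 days = Feb 7, 2030.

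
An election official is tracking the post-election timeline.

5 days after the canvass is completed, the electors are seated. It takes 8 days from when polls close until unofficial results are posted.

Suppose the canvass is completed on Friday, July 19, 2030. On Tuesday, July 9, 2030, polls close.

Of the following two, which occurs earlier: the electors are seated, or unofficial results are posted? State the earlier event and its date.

The canvass is completed: Jul 19, 2030.
The electors are seated: Jul 19, 2030 + 5 days = Jul 24, 2030.
Polls close: Jul 9, 2030.
Unofficial results are posted: Jul 9, 2030 + 8 days = Jul 17, 2030.
Comparing: the electors are seated on Jul 24, 2030 vs unofficial results are posted on Jul 17, 2030. Earlier: unofficial results are posted.

Unofficial results are posted — Wednesday, July 17, 2030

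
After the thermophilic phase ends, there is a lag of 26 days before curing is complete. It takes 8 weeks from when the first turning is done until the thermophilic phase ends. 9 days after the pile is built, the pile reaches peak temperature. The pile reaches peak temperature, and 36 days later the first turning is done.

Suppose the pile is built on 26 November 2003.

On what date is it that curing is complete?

1 April 2004

The pile is built: Nov 26, 2003.
The pile reaches peak temperature: Nov 26, 2003 + 9 days = Dec 5, 2003.
The first turning is done: Dec 5, 2003 + 36 days = Jan 10, 2004.
The thermophilic phase ends: Jan 10, 2004 + 8 weeks = Mar 6, 2004.
Curing is complete: Mar 6, 2004 + 26 days = Apr 1, 2004.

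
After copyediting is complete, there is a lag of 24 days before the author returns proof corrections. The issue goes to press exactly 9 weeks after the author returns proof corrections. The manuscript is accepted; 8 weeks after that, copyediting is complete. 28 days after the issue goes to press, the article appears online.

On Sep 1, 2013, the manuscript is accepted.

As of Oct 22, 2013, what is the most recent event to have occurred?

The manuscript is accepted: Sep 1, 2013.
Copyediting is complete: Sep 1, 2013 + 8 weeks = Oct 27, 2013.
The author returns proof corrections: Oct 27, 2013 + 24 days = Nov 20, 2013.
The issue goes to press: Nov 20, 2013 + 9 weeks = Jan 22, 2014.
The article appears online: Jan 22, 2014 + 28 days = Feb 19, 2014.
Oct 22, 2013 falls between when the manuscript is accepted (Sep 1, 2013) and when copyediting is complete (Oct 27, 2013).

The manuscript is accepted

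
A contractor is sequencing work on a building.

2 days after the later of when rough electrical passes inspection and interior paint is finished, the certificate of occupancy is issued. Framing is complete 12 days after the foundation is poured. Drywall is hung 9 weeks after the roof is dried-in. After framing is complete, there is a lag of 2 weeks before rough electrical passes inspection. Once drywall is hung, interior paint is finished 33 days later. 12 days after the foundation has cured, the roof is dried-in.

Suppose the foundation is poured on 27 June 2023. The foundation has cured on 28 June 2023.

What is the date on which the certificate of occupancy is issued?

16 October 2023

The foundation is poured: Jun 27, 2023.
Framing is complete: Jun 27, 2023 + 12 days = Jul 9, 2023.
Rough electrical passes inspection: Jul 9, 2023 + 2 weeks = Jul 23, 2023.
The foundation has cured: Jun 28, 2023.
The roof is dried-in: Jun 28, 2023 + 12 days = Jul 10, 2023.
Drywall is hung: Jul 10, 2023 + 9 weeks = Sep 11, 2023.
Interior paint is finished: Sep 11, 2023 + 33 days = Oct 14, 2023.
Both prerequisites met — rough electrical passes inspection (Jul 23, 2023), interior paint is finished (Oct 14, 2023); the later is Oct 14, 2023.
The certificate of occupancy is issued: Oct 14, 2023 + 2 days = Oct 16, 2023.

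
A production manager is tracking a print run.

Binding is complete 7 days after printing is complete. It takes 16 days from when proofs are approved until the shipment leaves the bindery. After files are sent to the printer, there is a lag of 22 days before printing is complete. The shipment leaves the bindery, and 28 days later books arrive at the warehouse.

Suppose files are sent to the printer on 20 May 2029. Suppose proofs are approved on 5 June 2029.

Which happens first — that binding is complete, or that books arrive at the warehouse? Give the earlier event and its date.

Binding is complete — 18 June 2029

Files are sent to the printer: May 20, 2029.
Printing is complete: May 20, 2029 + 22 days = Jun 11, 2029.
Binding is complete: Jun 11, 2029 + 7 days = Jun 18, 2029.
Proofs are approved: Jun 5, 2029.
The shipment leaves the bindery: Jun 5, 2029 + 16 days = Jun 21, 2029.
Books arrive at the warehouse: Jun 21, 2029 + 28 days = Jul 19, 2029.
Comparing: binding is complete on Jun 18, 2029 vs books arrive at the warehouse on Jul 19, 2029. Earlier: binding is complete.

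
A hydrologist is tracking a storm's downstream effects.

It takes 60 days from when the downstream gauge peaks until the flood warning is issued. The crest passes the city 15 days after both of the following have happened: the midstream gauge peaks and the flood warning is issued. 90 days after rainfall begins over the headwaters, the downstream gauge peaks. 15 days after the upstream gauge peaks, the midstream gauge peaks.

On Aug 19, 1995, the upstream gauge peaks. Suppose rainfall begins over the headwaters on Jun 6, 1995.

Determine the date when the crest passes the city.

Nov 18, 1995

The upstream gauge peaks: Aug 19, 1995.
The midstream gauge peaks: Aug 19, 1995 + 15 days = Sep 3, 1995.
Rainfall begins over the headwaters: Jun 6, 1995.
The downstream gauge peaks: Jun 6, 1995 + 90 days = Sep 4, 1995.
The flood warning is issued: Sep 4, 1995 + 60 days = Nov 3, 1995.
Both prerequisites met — the midstream gauge peaks (Sep 3, 1995), the flood warning is issued (Nov 3, 1995); the later is Nov 3, 1995.
The crest passes the city: Nov 3, 1995 + 15 days = Nov 18, 1995.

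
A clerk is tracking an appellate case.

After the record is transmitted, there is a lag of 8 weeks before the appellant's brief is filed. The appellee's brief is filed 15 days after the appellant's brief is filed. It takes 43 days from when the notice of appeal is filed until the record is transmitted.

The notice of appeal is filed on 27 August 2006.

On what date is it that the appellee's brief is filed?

The notice of appeal is filed: Aug 27, 2006.
The record is transmitted: Aug 27, 2006 + 43 days = Oct 9, 2006.
The appellant's brief is filed: Oct 9, 2006 + 8 weeks = Dec 4, 2006.
The appellee's brief is filed: Dec 4, 2006 + 15 days = Dec 19, 2006.

19 December 2006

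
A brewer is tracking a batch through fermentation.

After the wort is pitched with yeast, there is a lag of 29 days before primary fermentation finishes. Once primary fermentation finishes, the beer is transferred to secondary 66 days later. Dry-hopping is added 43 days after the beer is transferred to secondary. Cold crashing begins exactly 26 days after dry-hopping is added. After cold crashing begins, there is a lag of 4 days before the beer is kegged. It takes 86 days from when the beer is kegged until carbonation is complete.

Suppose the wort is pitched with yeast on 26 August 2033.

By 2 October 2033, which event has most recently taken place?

Primary fermentation finishes

The wort is pitched with yeast: Aug 26, 2033.
Primary fermentation finishes: Aug 26, 2033 + 29 days = Sep 24, 2033.
The beer is transferred to secondary: Sep 24, 2033 + 66 days = Nov 29, 2033.
Dry-hopping is added: Nov 29, 2033 + 43 days = Jan 11, 2034.
Cold crashing begins: Jan 11, 2034 + 26 days = Feb 6, 2034.
The beer is kegged: Feb 6, 2034 + 4 days = Feb 10, 2034.
Carbonation is complete: Feb 10, 2034 + 86 days = May 7, 2034.
Oct 2, 2033 falls between when primary fermentation finishes (Sep 24, 2033) and when the beer is transferred to secondary (Nov 29, 2033).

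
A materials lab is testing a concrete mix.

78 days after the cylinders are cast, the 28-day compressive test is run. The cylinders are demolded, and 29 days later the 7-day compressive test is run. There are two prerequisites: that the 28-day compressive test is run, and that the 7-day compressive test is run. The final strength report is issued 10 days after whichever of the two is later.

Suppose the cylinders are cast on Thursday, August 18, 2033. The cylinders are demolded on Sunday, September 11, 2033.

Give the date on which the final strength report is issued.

Monday, November 14, 2033

The cylinders are cast: Aug 18, 2033.
The 28-day compressive test is run: Aug 18, 2033 + 78 days = Nov 4, 2033.
The cylinders are demolded: Sep 11, 2033.
The 7-day compressive test is run: Sep 11, 2033 + 29 days = Oct 10, 2033.
Both prerequisites met — the 28-day compressive test is run (Nov 4, 2033), the 7-day compressive test is run (Oct 10, 2033); the later is Nov 4, 2033.
The final strength report is issued: Nov 4, 2033 + 10 days = Nov 14, 2033.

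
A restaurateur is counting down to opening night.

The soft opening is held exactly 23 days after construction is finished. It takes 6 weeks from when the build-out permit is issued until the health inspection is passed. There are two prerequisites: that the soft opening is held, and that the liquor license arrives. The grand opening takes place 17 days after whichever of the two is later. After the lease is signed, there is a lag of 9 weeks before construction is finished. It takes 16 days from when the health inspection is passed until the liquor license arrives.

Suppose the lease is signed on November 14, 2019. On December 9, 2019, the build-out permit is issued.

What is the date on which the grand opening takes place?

The lease is signed: Nov 14, 2019.
Construction is finished: Nov 14, 2019 + 9 weeks = Jan 16, 2020.
The soft opening is held: Jan 16, 2020 + 23 days = Feb 8, 2020.
The build-out permit is issued: Dec 9, 2019.
The health inspection is passed: Dec 9, 2019 + 6 weeks = Jan 20, 2020.
The liquor license arrives: Jan 20, 2020 + 16 days = Feb 5, 2020.
Both prerequisites met — the soft opening is held (Feb 8, 2020), the liquor license arrives (Feb 5, 2020); the later is Feb 8, 2020.
The grand opening takes place: Feb 8, 2020 + 17 days = Feb 25, 2020.

February 25, 2020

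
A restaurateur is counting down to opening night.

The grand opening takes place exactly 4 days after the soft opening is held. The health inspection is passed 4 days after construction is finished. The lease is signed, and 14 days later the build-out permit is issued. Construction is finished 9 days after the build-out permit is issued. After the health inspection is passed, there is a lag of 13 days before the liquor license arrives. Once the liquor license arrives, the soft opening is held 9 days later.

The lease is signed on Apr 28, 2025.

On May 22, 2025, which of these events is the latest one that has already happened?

The lease is signed: Apr 28, 2025.
The build-out permit is issued: Apr 28, 2025 + 14 days = May 12, 2025.
Construction is finished: May 12, 2025 + 9 days = May 21, 2025.
The health inspection is passed: May 21, 2025 + 4 days = May 25, 2025.
The liquor license arrives: May 25, 2025 + 13 days = Jun 7, 2025.
The soft opening is held: Jun 7, 2025 + 9 days = Jun 16, 2025.
The grand opening takes place: Jun 16, 2025 + 4 days = Jun 20, 2025.
May 22, 2025 falls between when construction is finished (May 21, 2025) and when the health inspection is passed (May 25, 2025).

Construction is finished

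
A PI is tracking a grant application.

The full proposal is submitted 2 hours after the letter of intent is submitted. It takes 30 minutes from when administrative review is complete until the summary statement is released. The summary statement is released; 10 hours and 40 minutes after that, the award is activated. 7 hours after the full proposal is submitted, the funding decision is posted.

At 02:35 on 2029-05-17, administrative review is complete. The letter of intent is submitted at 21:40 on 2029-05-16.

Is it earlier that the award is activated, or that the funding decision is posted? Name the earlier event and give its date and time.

The funding decision is posted — 06:40 on 2029-05-17

Administrative review is complete: 02:35 May 17, 2029.
The summary statement is released: 02:35 May 17, 2029 + 30m = 03:05 May 17, 2029.
The award is activated: 03:05 May 17, 2029 + 10h40m = 13:45 May 17, 2029.
The letter of intent is submitted: 21:40 May 16, 2029.
The full proposal is submitted: 21:40 May 16, 2029 + 2h = 23:40 May 16, 2029.
The funding decision is posted: 23:40 May 16, 2029 + 7h = 06:40 May 17, 2029.
Comparing: the award is activated at 13:45 May 17, 2029 vs the funding decision is posted at 06:40 May 17, 2029. Earlier: the funding decision is posted.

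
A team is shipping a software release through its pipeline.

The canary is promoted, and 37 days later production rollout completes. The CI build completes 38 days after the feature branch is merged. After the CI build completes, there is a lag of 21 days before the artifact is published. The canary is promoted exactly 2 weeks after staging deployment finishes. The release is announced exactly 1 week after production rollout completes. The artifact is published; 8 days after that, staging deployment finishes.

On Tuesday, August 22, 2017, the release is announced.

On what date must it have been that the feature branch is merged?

Wednesday, April 19, 2017

The release is announced: Aug 22, 2017.
Production rollout completes: Aug 22, 2017 − 1 week = Aug 15, 2017.
The canary is promoted: Aug 15, 2017 − 37 days = Jul 9, 2017.
Staging deployment finishes: Jul 9, 2017 − 2 weeks = Jun 25, 2017.
The artifact is published: Jun 25, 2017 − 8 days = Jun 17, 2017.
The CI build completes: Jun 17, 2017 − 21 days = May 27, 2017.
The feature branch is merged: May 27, 2017 − 38 days = Apr 19, 2017.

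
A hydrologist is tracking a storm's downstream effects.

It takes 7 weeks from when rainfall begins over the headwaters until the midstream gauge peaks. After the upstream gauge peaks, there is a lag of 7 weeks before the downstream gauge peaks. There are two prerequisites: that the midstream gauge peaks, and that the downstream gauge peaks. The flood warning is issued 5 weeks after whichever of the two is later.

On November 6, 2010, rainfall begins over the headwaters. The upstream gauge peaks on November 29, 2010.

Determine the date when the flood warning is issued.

Rainfall begins over the headwaters: Nov 6, 2010.
The midstream gauge peaks: Nov 6, 2010 + 7 weeks = Dec 25, 2010.
The upstream gauge peaks: Nov 29, 2010.
The downstream gauge peaks: Nov 29, 2010 + 7 weeks = Jan 17, 2011.
Both prerequisites met — the midstream gauge peaks (Dec 25, 2010), the downstream gauge peaks (Jan 17, 2011); the later is Jan 17, 2011.
The flood warning is issued: Jan 17, 2011 + 5 weeks = Feb 21, 2011.

February 21, 2011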